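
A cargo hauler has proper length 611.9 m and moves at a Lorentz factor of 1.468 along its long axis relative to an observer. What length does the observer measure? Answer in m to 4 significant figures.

γ = 1.468 (given)
Length contraction: L = L₀/γ = 611.9/1.468 = 416.8 m

L ≈ 416.8 m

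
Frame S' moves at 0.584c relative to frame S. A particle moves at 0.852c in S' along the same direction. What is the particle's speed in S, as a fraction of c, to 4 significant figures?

Relativistic velocity addition: u = (u' + v)/(1 + u'v/c²)
= (0.852 + 0.584)/(1 + 0.852×0.584) = 1.436/1.49757 = 0.9589

u ≈ 0.9589c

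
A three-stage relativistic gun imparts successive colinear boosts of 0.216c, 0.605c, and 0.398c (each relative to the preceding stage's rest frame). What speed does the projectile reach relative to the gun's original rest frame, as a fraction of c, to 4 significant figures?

u ≈ 0.8721c

Compose boost 2: (0.605 + 0.216)/(1 + 0.605×0.216) = 0.8210/1.13068 = 0.726112
Compose boost 3: (0.398 + 0.726112)/(1 + 0.398×0.726112) = 1.12411/1.28899 = 0.8721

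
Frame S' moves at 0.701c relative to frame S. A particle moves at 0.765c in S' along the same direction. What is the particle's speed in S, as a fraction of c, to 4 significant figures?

u ≈ 0.9543c

Relativistic velocity addition: u = (u' + v)/(1 + u'v/c²)
= (0.765 + 0.701)/(1 + 0.765×0.701) = 1.466/1.53626 = 0.9543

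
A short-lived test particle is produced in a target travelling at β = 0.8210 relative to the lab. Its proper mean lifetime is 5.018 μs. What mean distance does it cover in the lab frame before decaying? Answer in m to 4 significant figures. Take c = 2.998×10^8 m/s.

d ≈ 2163 m

γ = 1/√(1 − 0.8210²) = 1.75153
Dilated lifetime: Δt = γτ₀ = 1.75153 × 5.018 μs = 8.78920 μs
d = vΔt = 0.8210c × 8.78920 μs = 2.46136×10^8 m/s × 8.78920×10^-6 s = 2163 m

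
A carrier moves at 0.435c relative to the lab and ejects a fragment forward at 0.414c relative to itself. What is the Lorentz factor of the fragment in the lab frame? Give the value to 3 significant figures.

γ ≈ 1.44

u_lab = (0.414 + 0.435)/(1 + 0.414×0.435) = 0.8490/1.18009 = 0.719437
γ = 1/√(1 − 0.719437²) = 1.44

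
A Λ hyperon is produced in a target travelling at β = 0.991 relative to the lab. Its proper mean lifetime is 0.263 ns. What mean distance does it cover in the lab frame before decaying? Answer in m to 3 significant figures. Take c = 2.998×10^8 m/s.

d ≈ 0.584 m

γ = 1/√(1 − 0.991²) = 7.4704
Dilated lifetime: Δt = γτ₀ = 7.4704 × 0.263 ns = 1.9647 ns
d = vΔt = 0.991c × 1.9647 ns = 2.9710×10^8 m/s × 1.9647×10^-9 s = 0.584 m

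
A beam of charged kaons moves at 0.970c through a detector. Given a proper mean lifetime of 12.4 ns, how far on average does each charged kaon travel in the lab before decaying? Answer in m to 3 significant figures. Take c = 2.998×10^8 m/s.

d ≈ 14.8 m

γ = 1/√(1 − 0.970²) = 4.1135
Dilated lifetime: Δt = γτ₀ = 4.1135 × 12.4 ns = 51.007 ns
d = vΔt = 0.970c × 51.007 ns = 2.9081×10^8 m/s × 5.1007×10^-8 s = 14.8 m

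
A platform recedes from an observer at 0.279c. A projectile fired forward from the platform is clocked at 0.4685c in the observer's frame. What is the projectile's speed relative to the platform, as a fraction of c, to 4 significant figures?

Inverse velocity addition: u' = (u − v)/(1 − uv/c²)
= (0.4685 − 0.279)/(1 − 0.4685×0.279) = 0.1895/0.869289 = 0.2180

u' ≈ 0.2180c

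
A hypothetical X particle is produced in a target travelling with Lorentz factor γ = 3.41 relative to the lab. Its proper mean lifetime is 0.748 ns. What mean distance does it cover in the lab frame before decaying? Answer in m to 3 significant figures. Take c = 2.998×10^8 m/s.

d ≈ 0.731 m

β = √(1 − 1/γ²) = √(1 − 1/3.41²) = 0.95603
Dilated lifetime: Δt = γτ₀ = 3.41 × 0.748 ns = 2.5507 ns
d = vΔt = 0.95603c × 2.5507 ns = 2.8662×10^8 m/s × 2.5507×10^-9 s = 0.731 m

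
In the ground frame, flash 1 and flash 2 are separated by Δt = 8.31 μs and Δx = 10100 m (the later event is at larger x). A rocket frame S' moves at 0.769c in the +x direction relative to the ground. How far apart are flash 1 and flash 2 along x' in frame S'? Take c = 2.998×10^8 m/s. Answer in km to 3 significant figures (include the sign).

Δx' ≈ 12.8 km

γ = 1/√(1 − 0.769²) = 1.5643
Δx' = γ(Δx − vΔt) = 1.5643 × (10100 m − 0.769×(2.998×10^8 m/s)×8.31×10^-6 s)
= 1.5643 × (8184.2 m) = 12.8 km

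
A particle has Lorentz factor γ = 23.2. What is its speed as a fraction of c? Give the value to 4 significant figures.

β ≈ 0.9991

β = √(1 − 1/γ²) = √(1 − 1/23.2²) = √(0.998142) = 0.9991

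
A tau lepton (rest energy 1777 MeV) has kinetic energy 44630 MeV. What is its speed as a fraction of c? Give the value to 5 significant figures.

γ = 1 + K/(m₀c²) = 1 + 44630/1777 = 26.11536
β = √(1 − 1/γ²) = 0.99927

β ≈ 0.99927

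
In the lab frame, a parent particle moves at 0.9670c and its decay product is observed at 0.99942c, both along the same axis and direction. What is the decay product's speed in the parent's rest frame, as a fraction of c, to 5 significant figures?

Inverse velocity addition: u' = (u − v)/(1 − uv/c²)
= (0.99942 − 0.9670)/(1 − 0.99942×0.9670) = 0.032420/0.03356086 = 0.96601

u' ≈ 0.96601c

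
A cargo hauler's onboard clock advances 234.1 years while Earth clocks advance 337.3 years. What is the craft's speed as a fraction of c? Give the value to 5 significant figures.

γ = Δt/τ₀ = 337.3/234.1 = 1.440837
β = √(1 − 1/γ²) = √(1 − 1/1.440837²) = 0.71994

β ≈ 0.71994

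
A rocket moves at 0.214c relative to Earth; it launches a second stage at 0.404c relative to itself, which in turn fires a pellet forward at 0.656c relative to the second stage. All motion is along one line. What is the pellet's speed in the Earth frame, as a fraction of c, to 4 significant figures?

u ≈ 0.8920c

Compose boost 2: (0.404 + 0.214)/(1 + 0.404×0.214) = 0.6180/1.08646 = 0.568822
Compose boost 3: (0.656 + 0.568822)/(1 + 0.656×0.568822) = 1.22482/1.37315 = 0.8920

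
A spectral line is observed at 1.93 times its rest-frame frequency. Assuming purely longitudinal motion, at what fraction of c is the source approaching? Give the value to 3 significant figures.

β ≈ 0.577

f_obs/f_src = √((1+β)/(1−β)) = 1.93  ⇒  (1+β)/(1−β) = 3.7249
β = |1 − D²|/(1 + D²) = |1 − 3.7249|/(1 + 3.7249) = 0.577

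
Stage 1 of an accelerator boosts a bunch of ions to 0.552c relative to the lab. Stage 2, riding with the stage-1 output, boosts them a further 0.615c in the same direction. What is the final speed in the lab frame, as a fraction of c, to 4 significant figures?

u ≈ 0.8712c

Compose boost 2: (0.615 + 0.552)/(1 + 0.615×0.552) = 1.167/1.33948 = 0.8712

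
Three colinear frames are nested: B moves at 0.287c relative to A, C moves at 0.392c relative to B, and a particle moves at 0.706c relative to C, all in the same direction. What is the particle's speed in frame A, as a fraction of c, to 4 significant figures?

Compose boost 2: (0.392 + 0.287)/(1 + 0.392×0.287) = 0.6790/1.11250 = 0.610335
Compose boost 3: (0.706 + 0.610335)/(1 + 0.706×0.610335) = 1.31633/1.43090 = 0.9199

u ≈ 0.9199c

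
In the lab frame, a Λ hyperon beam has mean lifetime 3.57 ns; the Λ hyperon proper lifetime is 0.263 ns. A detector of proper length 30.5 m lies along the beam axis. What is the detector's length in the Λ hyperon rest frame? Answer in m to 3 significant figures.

L ≈ 2.25 m

Time dilation ⇒ γ = Δt/τ₀ = 3.57/0.263 = 13.574
Length contraction: L = L₀/γ = 30.5/13.574 = 2.25 m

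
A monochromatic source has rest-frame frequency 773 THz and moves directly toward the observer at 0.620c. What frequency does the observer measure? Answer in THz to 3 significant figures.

f_obs ≈ 1600 THz

Relativistic Doppler: f_obs = f_src √((1+β)/(1−β))
= 773 × √(1.6200/0.38000) = 773 × 2.0647 = 1600 THz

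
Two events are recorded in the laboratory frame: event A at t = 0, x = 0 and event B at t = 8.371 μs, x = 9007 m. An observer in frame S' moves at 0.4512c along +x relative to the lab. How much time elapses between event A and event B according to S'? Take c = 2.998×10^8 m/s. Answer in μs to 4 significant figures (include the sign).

γ = 1/√(1 − 0.4512²) = 1.12055
Δt' = γ(Δt − vΔx/c²) = 1.12055 × (8.371 μs − 0.4512×9007 m / (2.998×10^8 m/s))
= 1.12055 × (-5.18457 μs) = -5.810 μs

Δt' ≈ -5.810 μs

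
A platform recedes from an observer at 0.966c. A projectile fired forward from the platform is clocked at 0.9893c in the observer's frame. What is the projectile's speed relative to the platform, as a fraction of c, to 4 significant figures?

u' ≈ 0.5255c

Inverse velocity addition: u' = (u − v)/(1 − uv/c²)
= (0.9893 − 0.966)/(1 − 0.9893×0.966) = 0.02330/0.0443362 = 0.5255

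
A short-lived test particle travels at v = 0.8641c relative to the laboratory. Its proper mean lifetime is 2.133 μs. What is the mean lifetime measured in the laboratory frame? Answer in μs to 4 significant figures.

Δt ≈ 4.238 μs

γ = 1/√(1 − 0.8641²) = 1.98681
Time dilation: Δt = γτ₀ = 1.98681 × 2.133 μs = 4.238 μs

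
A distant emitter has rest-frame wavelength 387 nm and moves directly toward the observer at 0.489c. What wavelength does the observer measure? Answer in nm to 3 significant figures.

λ_obs ≈ 227 nm

Relativistic Doppler: λ_obs = λ_src √((1−β)/(1+β))
= 387 × √(0.51100/1.4890) = 387 × 0.58582 = 227 nm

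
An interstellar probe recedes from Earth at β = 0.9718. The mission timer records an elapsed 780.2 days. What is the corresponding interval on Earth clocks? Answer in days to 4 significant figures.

Δt ≈ 3309 days

γ = 1/√(1 − 0.9718²) = 4.24076
Time dilation: Δt = γτ₀ = 4.24076 × 780.2 days = 3309 days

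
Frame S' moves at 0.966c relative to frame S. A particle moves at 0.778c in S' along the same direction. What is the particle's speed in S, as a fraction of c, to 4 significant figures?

u ≈ 0.9957c

Relativistic velocity addition: u = (u' + v)/(1 + u'v/c²)
= (0.778 + 0.966)/(1 + 0.778×0.966) = 1.744/1.75155 = 0.9957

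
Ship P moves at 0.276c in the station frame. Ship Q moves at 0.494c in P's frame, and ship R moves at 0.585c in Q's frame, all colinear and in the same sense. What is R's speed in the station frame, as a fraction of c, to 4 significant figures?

Compose boost 2: (0.494 + 0.276)/(1 + 0.494×0.276) = 0.7700/1.13634 = 0.677612
Compose boost 3: (0.585 + 0.677612)/(1 + 0.585×0.677612) = 1.26261/1.39640 = 0.9042

u ≈ 0.9042c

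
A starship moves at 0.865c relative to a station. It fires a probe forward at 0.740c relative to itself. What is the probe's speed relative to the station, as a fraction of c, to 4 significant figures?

Relativistic velocity addition: u = (u' + v)/(1 + u'v/c²)
= (0.740 + 0.865)/(1 + 0.740×0.865) = 1.605/1.64010 = 0.9786

u ≈ 0.9786c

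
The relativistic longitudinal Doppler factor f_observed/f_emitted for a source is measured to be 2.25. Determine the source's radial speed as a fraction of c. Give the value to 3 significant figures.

f_obs/f_src = √((1+β)/(1−β)) = 2.25  ⇒  (1+β)/(1−β) = 5.0625
β = |1 − D²|/(1 + D²) = |1 − 5.0625|/(1 + 5.0625) = 0.670

β ≈ 0.670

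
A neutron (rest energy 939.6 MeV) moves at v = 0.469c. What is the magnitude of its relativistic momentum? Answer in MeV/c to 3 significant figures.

γ = 1/√(1 − 0.469²) = 1.1322
p = γβm₀c = 1.1322 × 0.469 × 939.6 MeV/c = 499 MeV/c

p ≈ 499 MeV/c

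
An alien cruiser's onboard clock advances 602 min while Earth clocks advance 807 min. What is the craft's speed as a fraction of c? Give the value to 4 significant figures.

γ = Δt/τ₀ = 807/602 = 1.34053
β = √(1 − 1/γ²) = √(1 − 1/1.34053²) = 0.6660

β ≈ 0.6660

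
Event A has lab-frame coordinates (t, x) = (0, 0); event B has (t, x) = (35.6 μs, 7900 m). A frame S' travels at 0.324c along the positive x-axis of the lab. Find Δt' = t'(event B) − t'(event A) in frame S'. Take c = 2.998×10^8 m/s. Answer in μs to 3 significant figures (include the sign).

γ = 1/√(1 − 0.324²) = 1.0570
Δt' = γ(Δt − vΔx/c²) = 1.0570 × (35.6 μs − 0.324×7900 m / (2.998×10^8 m/s))
= 1.0570 × (27.062 μs) = 28.6 μs

Δt' ≈ 28.6 μs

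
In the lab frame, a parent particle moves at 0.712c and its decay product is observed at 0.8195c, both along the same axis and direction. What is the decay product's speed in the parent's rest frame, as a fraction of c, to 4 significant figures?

Inverse velocity addition: u' = (u − v)/(1 − uv/c²)
= (0.8195 − 0.712)/(1 − 0.8195×0.712) = 0.1075/0.416516 = 0.2581

u' ≈ 0.2581c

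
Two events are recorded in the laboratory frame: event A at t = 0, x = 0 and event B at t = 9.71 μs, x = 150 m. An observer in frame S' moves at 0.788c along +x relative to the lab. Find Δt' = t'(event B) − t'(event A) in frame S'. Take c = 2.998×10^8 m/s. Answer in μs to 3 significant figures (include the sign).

γ = 1/√(1 − 0.788²) = 1.6242
Δt' = γ(Δt − vΔx/c²) = 1.6242 × (9.71 μs − 0.788×150 m / (2.998×10^8 m/s))
= 1.6242 × (9.3157 μs) = 15.1 μs

Δt' ≈ 15.1 μs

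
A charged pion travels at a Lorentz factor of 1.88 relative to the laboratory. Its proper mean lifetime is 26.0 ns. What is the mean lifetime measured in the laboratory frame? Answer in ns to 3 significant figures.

Δt ≈ 48.9 ns

γ = 1.88 (given)
Time dilation: Δt = γτ₀ = 1.88 × 26.0 ns = 48.9 ns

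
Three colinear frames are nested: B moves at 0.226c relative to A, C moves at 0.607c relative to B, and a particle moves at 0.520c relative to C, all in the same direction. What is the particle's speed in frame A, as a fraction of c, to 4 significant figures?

Compose boost 2: (0.607 + 0.226)/(1 + 0.607×0.226) = 0.8330/1.13718 = 0.732512
Compose boost 3: (0.520 + 0.732512)/(1 + 0.520×0.732512) = 1.25251/1.38091 = 0.9070

u ≈ 0.9070c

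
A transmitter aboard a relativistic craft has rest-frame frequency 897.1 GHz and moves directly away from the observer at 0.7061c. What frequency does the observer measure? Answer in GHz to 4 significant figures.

Relativistic Doppler: f_obs = f_src √((1−β)/(1+β))
= 897.1 × √(0.293900/1.70610) = 897.1 × 0.415047 = 372.3 GHz

f_obs ≈ 372.3 GHz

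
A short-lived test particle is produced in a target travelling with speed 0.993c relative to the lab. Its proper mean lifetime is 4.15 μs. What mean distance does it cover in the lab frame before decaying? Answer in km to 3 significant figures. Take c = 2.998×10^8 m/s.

γ = 1/√(1 − 0.993²) = 8.4664
Dilated lifetime: Δt = γτ₀ = 8.4664 × 4.15 μs = 35.135 μs
d = vΔt = 0.993c × 35.135 μs = 2.9770×10^8 m/s × 3.5135×10^-5 s = 10.5 km

d ≈ 10.5 km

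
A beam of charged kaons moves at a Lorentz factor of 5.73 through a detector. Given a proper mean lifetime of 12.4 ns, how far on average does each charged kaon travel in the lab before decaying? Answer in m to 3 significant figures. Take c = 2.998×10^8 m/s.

β = √(1 − 1/γ²) = √(1 − 1/5.73²) = 0.98465
Dilated lifetime: Δt = γτ₀ = 5.73 × 12.4 ns = 71.052 ns
d = vΔt = 0.98465c × 71.052 ns = 2.9520×10^8 m/s × 7.1052×10^-8 s = 21.0 m

d ≈ 21.0 m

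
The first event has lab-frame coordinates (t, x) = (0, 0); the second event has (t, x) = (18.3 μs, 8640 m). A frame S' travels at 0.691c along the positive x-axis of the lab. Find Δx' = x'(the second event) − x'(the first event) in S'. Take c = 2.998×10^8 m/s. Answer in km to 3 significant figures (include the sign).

Δx' ≈ 6.71 km

γ = 1/√(1 − 0.691²) = 1.3834
Δx' = γ(Δx − vΔt) = 1.3834 × (8640 m − 0.691×(2.998×10^8 m/s)×18.3×10^-6 s)
= 1.3834 × (4848.9 m) = 6.71 km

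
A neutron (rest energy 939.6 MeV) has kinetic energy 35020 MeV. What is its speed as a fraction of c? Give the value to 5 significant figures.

γ = 1 + K/(m₀c²) = 1 + 35020/939.6 = 38.27118
β = √(1 − 1/γ²) = 0.99966

β ≈ 0.99966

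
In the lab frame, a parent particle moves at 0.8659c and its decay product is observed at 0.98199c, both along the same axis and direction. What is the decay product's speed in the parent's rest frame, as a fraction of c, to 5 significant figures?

Inverse velocity addition: u' = (u − v)/(1 − uv/c²)
= (0.98199 − 0.8659)/(1 − 0.98199×0.8659) = 0.11609/0.1496949 = 0.77551

u' ≈ 0.77551c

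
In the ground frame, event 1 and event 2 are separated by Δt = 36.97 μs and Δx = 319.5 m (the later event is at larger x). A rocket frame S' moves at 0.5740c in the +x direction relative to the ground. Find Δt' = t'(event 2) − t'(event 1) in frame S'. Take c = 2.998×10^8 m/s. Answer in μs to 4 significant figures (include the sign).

γ = 1/√(1 − 0.5740²) = 1.22122
Δt' = γ(Δt − vΔx/c²) = 1.22122 × (36.97 μs − 0.5740×319.5 m / (2.998×10^8 m/s))
= 1.22122 × (36.3583 μs) = 44.40 μs

Δt' ≈ 44.40 μs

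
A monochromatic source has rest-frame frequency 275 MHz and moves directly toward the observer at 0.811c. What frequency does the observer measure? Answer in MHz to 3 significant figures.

Relativistic Doppler: f_obs = f_src √((1+β)/(1−β))
= 275 × √(1.8110/0.18900) = 275 × 3.0955 = 851 MHz

f_obs ≈ 851 MHz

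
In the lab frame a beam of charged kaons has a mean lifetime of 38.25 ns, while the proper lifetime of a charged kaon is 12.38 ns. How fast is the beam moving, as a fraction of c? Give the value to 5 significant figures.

γ = Δt/τ₀ = 38.25/12.38 = 3.089661
β = √(1 − 1/γ²) = √(1 − 1/3.089661²) = 0.94617

β ≈ 0.94617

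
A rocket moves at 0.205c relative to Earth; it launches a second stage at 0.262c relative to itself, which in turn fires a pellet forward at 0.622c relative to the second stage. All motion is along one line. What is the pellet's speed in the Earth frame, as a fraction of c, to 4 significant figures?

Compose boost 2: (0.262 + 0.205)/(1 + 0.262×0.205) = 0.4670/1.05371 = 0.443196
Compose boost 3: (0.622 + 0.443196)/(1 + 0.622×0.443196) = 1.06520/1.27567 = 0.8350

u ≈ 0.8350c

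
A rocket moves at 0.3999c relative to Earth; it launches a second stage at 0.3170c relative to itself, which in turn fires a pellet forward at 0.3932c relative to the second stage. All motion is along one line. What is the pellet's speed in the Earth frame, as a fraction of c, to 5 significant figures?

u ≈ 0.82344c

Compose boost 2: (0.3170 + 0.3999)/(1 + 0.3170×0.3999) = 0.71690/1.126768 = 0.6362444
Compose boost 3: (0.3932 + 0.6362444)/(1 + 0.3932×0.6362444) = 1.029444/1.250171 = 0.82344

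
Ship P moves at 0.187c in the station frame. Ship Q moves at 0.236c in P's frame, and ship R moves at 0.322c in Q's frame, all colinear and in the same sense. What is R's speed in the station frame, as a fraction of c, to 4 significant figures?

Compose boost 2: (0.236 + 0.187)/(1 + 0.236×0.187) = 0.4230/1.04413 = 0.405121
Compose boost 3: (0.322 + 0.405121)/(1 + 0.322×0.405121) = 0.727121/1.13045 = 0.6432

u ≈ 0.6432c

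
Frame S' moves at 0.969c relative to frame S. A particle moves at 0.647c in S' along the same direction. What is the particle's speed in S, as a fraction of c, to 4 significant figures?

u ≈ 0.9933c

Relativistic velocity addition: u = (u' + v)/(1 + u'v/c²)
= (0.647 + 0.969)/(1 + 0.647×0.969) = 1.616/1.62694 = 0.9933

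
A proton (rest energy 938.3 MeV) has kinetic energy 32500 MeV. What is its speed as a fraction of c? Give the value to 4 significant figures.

β ≈ 0.9996

γ = 1 + K/(m₀c²) = 1 + 32500/938.3 = 35.6371
β = √(1 − 1/γ²) = 0.9996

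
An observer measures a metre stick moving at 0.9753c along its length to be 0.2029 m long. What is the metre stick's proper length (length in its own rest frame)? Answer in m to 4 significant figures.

L₀ ≈ 0.9186 m

γ = 1/√(1 − 0.9753²) = 4.52726
L₀ = γL = 4.52726 × 0.2029 = 0.9186 m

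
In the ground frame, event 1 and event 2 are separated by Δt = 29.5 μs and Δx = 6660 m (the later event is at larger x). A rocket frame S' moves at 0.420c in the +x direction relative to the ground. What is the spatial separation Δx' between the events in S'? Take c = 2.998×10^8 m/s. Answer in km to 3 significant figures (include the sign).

γ = 1/√(1 − 0.420²) = 1.1019
Δx' = γ(Δx − vΔt) = 1.1019 × (6660 m − 0.420×(2.998×10^8 m/s)×29.5×10^-6 s)
= 1.1019 × (2945.5 m) = 3.25 km

Δx' ≈ 3.25 km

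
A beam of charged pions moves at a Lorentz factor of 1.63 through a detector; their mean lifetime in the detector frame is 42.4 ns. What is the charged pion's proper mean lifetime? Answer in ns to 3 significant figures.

γ = 1.63 (given)
Proper time: τ₀ = Δt/γ = 42.4/1.63 = 26.0 ns

τ₀ ≈ 26.0 ns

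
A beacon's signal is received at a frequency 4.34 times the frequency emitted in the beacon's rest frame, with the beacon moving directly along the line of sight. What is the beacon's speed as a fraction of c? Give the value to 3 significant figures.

f_obs/f_src = √((1+β)/(1−β)) = 4.34  ⇒  (1+β)/(1−β) = 18.836
β = |1 − D²|/(1 + D²) = |1 − 18.836|/(1 + 18.836) = 0.899

β ≈ 0.899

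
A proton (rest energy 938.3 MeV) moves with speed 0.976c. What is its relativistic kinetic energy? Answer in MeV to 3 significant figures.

K ≈ 3370 MeV

γ = 1/√(1 − 0.976²) = 4.5920
K = (γ − 1)m₀c² = (4.5920 − 1) × 938.3 MeV = 3.5920 × 938.3 MeV = 3370 MeV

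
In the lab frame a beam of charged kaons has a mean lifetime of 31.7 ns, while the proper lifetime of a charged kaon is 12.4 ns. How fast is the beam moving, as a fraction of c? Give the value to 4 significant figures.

γ = Δt/τ₀ = 31.7/12.4 = 2.55645
β = √(1 − 1/γ²) = √(1 − 1/2.55645²) = 0.9203

β ≈ 0.9203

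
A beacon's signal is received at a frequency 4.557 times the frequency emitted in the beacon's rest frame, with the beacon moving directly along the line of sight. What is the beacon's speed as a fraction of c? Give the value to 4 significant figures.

f_obs/f_src = √((1+β)/(1−β)) = 4.557  ⇒  (1+β)/(1−β) = 20.7662
β = |1 − D²|/(1 + D²) = |1 − 20.7662|/(1 + 20.7662) = 0.9081

β ≈ 0.9081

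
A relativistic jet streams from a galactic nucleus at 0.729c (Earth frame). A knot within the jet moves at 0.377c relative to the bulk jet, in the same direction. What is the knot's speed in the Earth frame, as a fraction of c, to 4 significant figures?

u ≈ 0.8676c

Relativistic velocity addition: u = (u' + v)/(1 + u'v/c²)
= (0.377 + 0.729)/(1 + 0.377×0.729) = 1.106/1.27483 = 0.8676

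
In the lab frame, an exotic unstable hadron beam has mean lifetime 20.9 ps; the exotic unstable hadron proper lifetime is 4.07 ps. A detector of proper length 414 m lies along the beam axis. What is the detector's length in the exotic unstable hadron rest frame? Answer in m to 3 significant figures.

L ≈ 80.6 m

Time dilation ⇒ γ = Δt/τ₀ = 20.9/4.07 = 5.1351
Length contraction: L = L₀/γ = 414/5.1351 = 80.6 m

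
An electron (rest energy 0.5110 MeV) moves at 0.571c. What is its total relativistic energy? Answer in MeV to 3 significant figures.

E ≈ 0.622 MeV

γ = 1/√(1 − 0.571²) = 1.2181
E = γm₀c² = 1.2181 × 0.5110 MeV = 0.622 MeV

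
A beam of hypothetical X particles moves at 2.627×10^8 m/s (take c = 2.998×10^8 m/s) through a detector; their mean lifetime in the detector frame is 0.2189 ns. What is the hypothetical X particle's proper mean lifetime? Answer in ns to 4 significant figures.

τ₀ ≈ 0.1055 ns

β = v/c = 2.627×10^8 / 2.998×10^8 = 0.876251
γ = 1/√(1 − 0.876251²) = 2.07531
Proper time: τ₀ = Δt/γ = 0.2189/2.07531 = 0.1055 ns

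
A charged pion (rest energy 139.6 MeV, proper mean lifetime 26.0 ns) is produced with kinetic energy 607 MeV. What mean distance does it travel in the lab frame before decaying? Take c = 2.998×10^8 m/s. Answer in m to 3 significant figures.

d ≈ 41.0 m

γ = 1 + K/(m₀c²) = 1 + 607/139.6 = 5.3481
β = √(1 − 1/γ²) = 0.98236
Dilated lifetime: γτ₀ = 5.3481 × 26.0 ns = 139.05 ns
d = βc·γτ₀ = 0.98236 × (2.998×10^8 m/s) × 1.3905×10^-7 s = 41.0 m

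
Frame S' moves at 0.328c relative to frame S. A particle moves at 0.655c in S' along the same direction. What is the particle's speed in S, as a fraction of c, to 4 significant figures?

Relativistic velocity addition: u = (u' + v)/(1 + u'v/c²)
= (0.655 + 0.328)/(1 + 0.655×0.328) = 0.9830/1.21484 = 0.8092

u ≈ 0.8092c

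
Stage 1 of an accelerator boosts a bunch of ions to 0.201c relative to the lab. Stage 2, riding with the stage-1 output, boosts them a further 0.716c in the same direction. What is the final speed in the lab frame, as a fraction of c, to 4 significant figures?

u ≈ 0.8016c

Compose boost 2: (0.716 + 0.201)/(1 + 0.716×0.201) = 0.9170/1.14392 = 0.8016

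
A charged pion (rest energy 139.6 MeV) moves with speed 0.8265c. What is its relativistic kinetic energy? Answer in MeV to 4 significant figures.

K ≈ 108.4 MeV

γ = 1/√(1 − 0.8265²) = 1.77640
K = (γ − 1)m₀c² = (1.77640 − 1) × 139.6 MeV = 0.776399 × 139.6 MeV = 108.4 MeV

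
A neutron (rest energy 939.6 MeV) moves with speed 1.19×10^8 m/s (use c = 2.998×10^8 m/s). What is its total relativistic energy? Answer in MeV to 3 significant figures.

β = v/c = 1.19×10^8 / 2.998×10^8 = 0.39693
γ = 1/√(1 − 0.39693²) = 1.0895
E = γm₀c² = 1.0895 × 939.6 MeV = 1020 MeV

E ≈ 1020 MeV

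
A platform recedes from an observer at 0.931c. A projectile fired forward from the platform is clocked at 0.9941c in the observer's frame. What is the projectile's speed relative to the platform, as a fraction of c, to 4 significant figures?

Inverse velocity addition: u' = (u − v)/(1 − uv/c²)
= (0.9941 − 0.931)/(1 − 0.9941×0.931) = 0.06310/0.0744929 = 0.8471

u' ≈ 0.8471c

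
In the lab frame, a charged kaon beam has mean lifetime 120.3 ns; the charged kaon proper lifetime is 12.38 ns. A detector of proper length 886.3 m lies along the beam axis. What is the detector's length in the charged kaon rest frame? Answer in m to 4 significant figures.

Time dilation ⇒ γ = Δt/τ₀ = 120.3/12.38 = 9.71729
Length contraction: L = L₀/γ = 886.3/9.71729 = 91.21 m

L ≈ 91.21 m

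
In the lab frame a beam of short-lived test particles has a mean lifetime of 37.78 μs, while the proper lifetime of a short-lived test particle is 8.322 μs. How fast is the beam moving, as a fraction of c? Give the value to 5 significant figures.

β ≈ 0.97544

γ = Δt/τ₀ = 37.78/8.322 = 4.539774
β = √(1 − 1/γ²) = √(1 − 1/4.539774²) = 0.97544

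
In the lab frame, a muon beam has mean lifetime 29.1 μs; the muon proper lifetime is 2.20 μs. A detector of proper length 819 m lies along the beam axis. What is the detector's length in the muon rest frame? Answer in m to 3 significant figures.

L ≈ 61.9 m

Time dilation ⇒ γ = Δt/τ₀ = 29.1/2.20 = 13.227
Length contraction: L = L₀/γ = 819/13.227 = 61.9 m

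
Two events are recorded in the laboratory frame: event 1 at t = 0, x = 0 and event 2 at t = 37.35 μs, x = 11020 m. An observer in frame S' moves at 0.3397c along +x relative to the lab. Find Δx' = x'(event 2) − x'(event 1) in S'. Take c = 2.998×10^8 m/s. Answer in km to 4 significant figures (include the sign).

Δx' ≈ 7.672 km

γ = 1/√(1 − 0.3397²) = 1.06323
Δx' = γ(Δx − vΔt) = 1.06323 × (11020 m − 0.3397×(2.998×10^8 m/s)×37.35×10^-6 s)
= 1.06323 × (7216.20 m) = 7.672 km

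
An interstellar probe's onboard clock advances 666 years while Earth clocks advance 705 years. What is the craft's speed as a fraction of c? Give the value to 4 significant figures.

β ≈ 0.3280

γ = Δt/τ₀ = 705/666 = 1.05856
β = √(1 − 1/γ²) = √(1 − 1/1.05856²) = 0.3280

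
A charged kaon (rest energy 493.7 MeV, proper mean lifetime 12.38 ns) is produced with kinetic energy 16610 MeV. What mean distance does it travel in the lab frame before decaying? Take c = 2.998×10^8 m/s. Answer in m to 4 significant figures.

γ = 1 + K/(m₀c²) = 1 + 16610/493.7 = 34.6439
β = √(1 − 1/γ²) = 0.999583
Dilated lifetime: γτ₀ = 34.6439 × 12.38 ns = 428.892 ns
d = βc·γτ₀ = 0.999583 × (2.998×10^8 m/s) × 4.28892×10^-7 s = 128.5 m

d ≈ 128.5 m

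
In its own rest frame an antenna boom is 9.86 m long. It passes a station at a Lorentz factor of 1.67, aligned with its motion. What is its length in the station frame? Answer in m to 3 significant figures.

L ≈ 5.90 m

γ = 1.67 (given)
Length contraction: L = L₀/γ = 9.86/1.67 = 5.90 m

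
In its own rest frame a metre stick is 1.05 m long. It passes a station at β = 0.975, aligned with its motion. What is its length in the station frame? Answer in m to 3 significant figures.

L ≈ 0.233 m

γ = 1/√(1 − 0.975²) = 4.5004
Length contraction: L = L₀/γ = 1.05/4.5004 = 0.233 m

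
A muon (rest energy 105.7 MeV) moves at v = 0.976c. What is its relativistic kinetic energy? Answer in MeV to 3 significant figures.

γ = 1/√(1 − 0.976²) = 4.5920
K = (γ − 1)m₀c² = (4.5920 − 1) × 105.7 MeV = 3.5920 × 105.7 MeV = 380 MeV

K ≈ 380 MeV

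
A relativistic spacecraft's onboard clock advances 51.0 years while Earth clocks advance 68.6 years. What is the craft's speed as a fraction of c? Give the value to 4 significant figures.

γ = Δt/τ₀ = 68.6/51.0 = 1.34510
β = √(1 − 1/γ²) = √(1 − 1/1.34510²) = 0.6688

β ≈ 0.6688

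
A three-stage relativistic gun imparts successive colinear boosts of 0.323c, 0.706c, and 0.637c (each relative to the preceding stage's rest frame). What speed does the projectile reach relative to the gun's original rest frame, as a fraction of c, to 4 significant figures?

Compose boost 2: (0.706 + 0.323)/(1 + 0.706×0.323) = 1.029/1.22804 = 0.837922
Compose boost 3: (0.637 + 0.837922)/(1 + 0.637×0.837922) = 1.47492/1.53376 = 0.9616

u ≈ 0.9616c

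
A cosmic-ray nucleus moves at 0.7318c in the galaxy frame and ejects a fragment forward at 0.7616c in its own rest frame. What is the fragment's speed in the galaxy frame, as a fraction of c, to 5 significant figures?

u ≈ 0.95894c

Compose boost 2: (0.7616 + 0.7318)/(1 + 0.7616×0.7318) = 1.4934/1.557339 = 0.95894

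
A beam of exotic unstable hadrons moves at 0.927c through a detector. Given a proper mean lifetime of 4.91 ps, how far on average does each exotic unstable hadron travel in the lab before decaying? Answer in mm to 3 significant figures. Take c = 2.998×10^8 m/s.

d ≈ 3.64 mm

γ = 1/√(1 − 0.927²) = 2.6662
Dilated lifetime: Δt = γτ₀ = 2.6662 × 4.91 ps = 13.091 ps
d = vΔt = 0.927c × 13.091 ps = 2.7791×10^8 m/s × 1.3091×10^-11 s = 3.64 mm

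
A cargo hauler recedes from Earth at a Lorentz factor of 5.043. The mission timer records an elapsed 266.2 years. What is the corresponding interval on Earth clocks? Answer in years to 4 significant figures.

γ = 5.043 (given)
Time dilation: Δt = γτ₀ = 5.043 × 266.2 years = 1342 years

Δt ≈ 1342 years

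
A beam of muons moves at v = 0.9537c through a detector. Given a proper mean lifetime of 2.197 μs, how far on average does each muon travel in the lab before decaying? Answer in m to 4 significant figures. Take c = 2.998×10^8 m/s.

γ = 1/√(1 − 0.9537²) = 3.32492
Dilated lifetime: Δt = γτ₀ = 3.32492 × 2.197 μs = 7.30484 μs
d = vΔt = 0.9537c × 7.30484 μs = 2.85919×10^8 m/s × 7.30484×10^-6 s = 2089 m

d ≈ 2089 m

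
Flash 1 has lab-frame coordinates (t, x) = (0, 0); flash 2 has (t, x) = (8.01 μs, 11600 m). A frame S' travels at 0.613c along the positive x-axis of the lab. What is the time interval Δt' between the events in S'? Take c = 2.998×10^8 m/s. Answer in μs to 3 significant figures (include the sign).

Δt' ≈ -19.9 μs

γ = 1/√(1 − 0.613²) = 1.2657
Δt' = γ(Δt − vΔx/c²) = 1.2657 × (8.01 μs − 0.613×11600 m / (2.998×10^8 m/s))
= 1.2657 × (-15.708 μs) = -19.9 μs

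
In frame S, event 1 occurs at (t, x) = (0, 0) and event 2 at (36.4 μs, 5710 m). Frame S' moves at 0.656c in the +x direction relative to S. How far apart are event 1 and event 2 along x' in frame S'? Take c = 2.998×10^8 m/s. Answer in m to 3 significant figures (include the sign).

Δx' ≈ -1920 m

γ = 1/√(1 − 0.656²) = 1.3249
Δx' = γ(Δx − vΔt) = 1.3249 × (5710 m − 0.656×(2.998×10^8 m/s)×36.4×10^-6 s)
= 1.3249 × (-1448.7 m) = -1920 m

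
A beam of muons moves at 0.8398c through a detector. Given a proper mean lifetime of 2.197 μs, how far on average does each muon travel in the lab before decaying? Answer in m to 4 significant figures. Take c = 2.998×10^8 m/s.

γ = 1/√(1 − 0.8398²) = 1.84197
Dilated lifetime: Δt = γτ₀ = 1.84197 × 2.197 μs = 4.04682 μs
d = vΔt = 0.8398c × 4.04682 μs = 2.51772×10^8 m/s × 4.04682×10^-6 s = 1019 m

d ≈ 1019 m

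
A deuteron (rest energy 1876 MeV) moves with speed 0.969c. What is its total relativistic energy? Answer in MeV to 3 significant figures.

E ≈ 7590 MeV

γ = 1/√(1 − 0.969²) = 4.0476
E = γm₀c² = 4.0476 × 1876 MeV = 7590 MeV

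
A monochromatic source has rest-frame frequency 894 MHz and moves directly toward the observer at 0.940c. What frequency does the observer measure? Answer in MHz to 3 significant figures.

f_obs ≈ 5080 MHz

Relativistic Doppler: f_obs = f_src √((1+β)/(1−β))
= 894 × √(1.9400/0.060000) = 894 × 5.6862 = 5080 MHz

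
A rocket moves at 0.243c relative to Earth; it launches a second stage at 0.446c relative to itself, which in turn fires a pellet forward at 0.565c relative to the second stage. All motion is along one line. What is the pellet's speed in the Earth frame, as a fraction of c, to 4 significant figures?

u ≈ 0.8782c

Compose boost 2: (0.446 + 0.243)/(1 + 0.446×0.243) = 0.6890/1.10838 = 0.621629
Compose boost 3: (0.565 + 0.621629)/(1 + 0.565×0.621629) = 1.18663/1.35122 = 0.8782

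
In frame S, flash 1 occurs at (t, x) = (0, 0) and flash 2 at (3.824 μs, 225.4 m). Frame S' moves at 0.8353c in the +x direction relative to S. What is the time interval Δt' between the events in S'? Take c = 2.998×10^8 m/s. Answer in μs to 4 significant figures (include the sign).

γ = 1/√(1 − 0.8353²) = 1.81886
Δt' = γ(Δt − vΔx/c²) = 1.81886 × (3.824 μs − 0.8353×225.4 m / (2.998×10^8 m/s))
= 1.81886 × (3.19599 μs) = 5.813 μs

Δt' ≈ 5.813 μs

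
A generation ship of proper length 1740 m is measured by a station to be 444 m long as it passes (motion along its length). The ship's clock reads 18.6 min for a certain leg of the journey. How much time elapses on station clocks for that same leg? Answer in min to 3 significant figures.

Δt ≈ 72.9 min

Length contraction ⇒ γ = L₀/L = 1740/444 = 3.9189
Time dilation: Δt = γτ₀ = 3.9189 × 18.6 min = 72.9 min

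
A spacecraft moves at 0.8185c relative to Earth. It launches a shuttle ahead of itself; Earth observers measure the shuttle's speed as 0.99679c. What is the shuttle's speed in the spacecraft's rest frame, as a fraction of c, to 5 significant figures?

Inverse velocity addition: u' = (u − v)/(1 − uv/c²)
= (0.99679 − 0.8185)/(1 − 0.99679×0.8185) = 0.17829/0.1841274 = 0.96830

u' ≈ 0.96830c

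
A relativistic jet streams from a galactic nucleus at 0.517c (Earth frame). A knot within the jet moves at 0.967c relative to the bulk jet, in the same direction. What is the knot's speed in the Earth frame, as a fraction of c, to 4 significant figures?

u ≈ 0.9894c

Relativistic velocity addition: u = (u' + v)/(1 + u'v/c²)
= (0.967 + 0.517)/(1 + 0.967×0.517) = 1.484/1.49994 = 0.9894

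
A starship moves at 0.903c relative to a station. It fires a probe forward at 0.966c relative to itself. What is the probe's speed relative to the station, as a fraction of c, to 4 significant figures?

Relativistic velocity addition: u = (u' + v)/(1 + u'v/c²)
= (0.966 + 0.903)/(1 + 0.966×0.903) = 1.869/1.87230 = 0.9982

u ≈ 0.9982c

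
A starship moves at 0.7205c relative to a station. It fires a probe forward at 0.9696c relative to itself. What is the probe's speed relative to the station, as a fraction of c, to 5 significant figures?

Relativistic velocity addition: u = (u' + v)/(1 + u'v/c²)
= (0.9696 + 0.7205)/(1 + 0.9696×0.7205) = 1.6901/1.698597 = 0.99500

u ≈ 0.99500c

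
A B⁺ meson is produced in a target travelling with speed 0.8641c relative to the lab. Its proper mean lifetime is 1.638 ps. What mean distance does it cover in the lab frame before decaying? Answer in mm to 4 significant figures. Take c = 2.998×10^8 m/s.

γ = 1/√(1 − 0.8641²) = 1.98681
Dilated lifetime: Δt = γτ₀ = 1.98681 × 1.638 ps = 3.25439 ps
d = vΔt = 0.8641c × 3.25439 ps = 2.59057×10^8 m/s × 3.25439×10^-12 s = 0.8431 mm

d ≈ 0.8431 mm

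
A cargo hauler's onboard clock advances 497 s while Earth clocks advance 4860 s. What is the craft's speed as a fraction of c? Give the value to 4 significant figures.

β ≈ 0.9948

γ = Δt/τ₀ = 4860/497 = 9.77867
β = √(1 − 1/γ²) = √(1 − 1/9.77867²) = 0.9948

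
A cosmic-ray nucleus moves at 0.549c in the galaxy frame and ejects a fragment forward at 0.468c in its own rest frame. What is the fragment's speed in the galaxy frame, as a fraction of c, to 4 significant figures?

Compose boost 2: (0.468 + 0.549)/(1 + 0.468×0.549) = 1.017/1.25693 = 0.8091

u ≈ 0.8091c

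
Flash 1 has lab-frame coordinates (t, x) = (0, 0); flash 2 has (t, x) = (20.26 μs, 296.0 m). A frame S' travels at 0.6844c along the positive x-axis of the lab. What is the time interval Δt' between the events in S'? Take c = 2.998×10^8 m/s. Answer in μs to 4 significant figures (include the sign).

Δt' ≈ 26.86 μs

γ = 1/√(1 − 0.6844²) = 1.37154
Δt' = γ(Δt − vΔx/c²) = 1.37154 × (20.26 μs − 0.6844×296.0 m / (2.998×10^8 m/s))
= 1.37154 × (19.5843 μs) = 26.86 μs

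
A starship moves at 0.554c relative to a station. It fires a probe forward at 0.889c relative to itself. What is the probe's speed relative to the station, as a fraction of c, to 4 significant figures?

u ≈ 0.9668c

Relativistic velocity addition: u = (u' + v)/(1 + u'v/c²)
= (0.889 + 0.554)/(1 + 0.889×0.554) = 1.443/1.49251 = 0.9668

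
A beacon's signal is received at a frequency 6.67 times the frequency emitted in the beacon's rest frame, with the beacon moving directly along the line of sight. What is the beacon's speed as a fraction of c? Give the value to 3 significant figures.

β ≈ 0.956

f_obs/f_src = √((1+β)/(1−β)) = 6.67  ⇒  (1+β)/(1−β) = 44.489
β = |1 − D²|/(1 + D²) = |1 − 44.489|/(1 + 44.489) = 0.956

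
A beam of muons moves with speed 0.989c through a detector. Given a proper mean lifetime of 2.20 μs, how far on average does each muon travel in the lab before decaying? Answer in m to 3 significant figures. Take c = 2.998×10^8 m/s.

γ = 1/√(1 − 0.989²) = 6.7606
Dilated lifetime: Δt = γτ₀ = 6.7606 × 2.20 μs = 14.873 μs
d = vΔt = 0.989c × 14.873 μs = 2.9650×10^8 m/s × 1.4873×10^-5 s = 4410 m

d ≈ 4410 m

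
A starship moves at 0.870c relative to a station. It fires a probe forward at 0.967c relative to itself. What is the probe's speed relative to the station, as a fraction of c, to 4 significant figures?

u ≈ 0.9977c

Relativistic velocity addition: u = (u' + v)/(1 + u'v/c²)
= (0.967 + 0.870)/(1 + 0.967×0.870) = 1.837/1.84129 = 0.9977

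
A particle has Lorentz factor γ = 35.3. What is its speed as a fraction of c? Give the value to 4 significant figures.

β ≈ 0.9996

β = √(1 − 1/γ²) = √(1 − 1/35.3²) = √(0.999197) = 0.9996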